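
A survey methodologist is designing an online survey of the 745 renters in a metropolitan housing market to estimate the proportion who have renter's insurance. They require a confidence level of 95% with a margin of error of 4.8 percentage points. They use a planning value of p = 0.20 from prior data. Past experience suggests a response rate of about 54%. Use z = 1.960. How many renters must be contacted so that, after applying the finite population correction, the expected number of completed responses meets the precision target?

Completed interviews needed (unadjusted): n₀ = 1.960² × 0.1600 / 0.048² ≈ 266.78 → 267.
FPC for N = 745: n = 267 / (1 + 266/745) = 267 / 1.3570 ≈ 196.75 → 197.
At a 54% response rate, contacts needed = 197 / 0.54 ≈ 364.81 → 365.

365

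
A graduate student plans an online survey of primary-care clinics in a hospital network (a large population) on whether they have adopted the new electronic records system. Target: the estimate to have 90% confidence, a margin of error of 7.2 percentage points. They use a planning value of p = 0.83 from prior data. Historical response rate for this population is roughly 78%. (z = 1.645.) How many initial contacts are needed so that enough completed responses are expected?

95

Completed interviews needed: n₀ = 1.645² × 0.1411 / 0.072² ≈ 73.65 → 74.
At a 78% response rate, contacts needed = 74 / 0.78 ≈ 94.87 → 95.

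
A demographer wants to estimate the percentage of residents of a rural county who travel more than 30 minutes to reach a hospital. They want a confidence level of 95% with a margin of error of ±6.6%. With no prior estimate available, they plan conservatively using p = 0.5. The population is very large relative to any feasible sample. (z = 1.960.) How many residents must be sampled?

221

With p = 0.5, p(1−p) = 0.25.
n = z²·p(1−p)/E² = 1.960² × 0.2500 / 0.066² = 3.8416 × 0.2500 / 0.004356 ≈ 220.48.
Rounding up gives n = 221.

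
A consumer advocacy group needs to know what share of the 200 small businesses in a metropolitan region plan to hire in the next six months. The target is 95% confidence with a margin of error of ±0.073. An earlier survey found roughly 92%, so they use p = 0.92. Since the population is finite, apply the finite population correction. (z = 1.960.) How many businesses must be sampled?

Unadjusted: n₀ = 1.960² × 0.92 × 0.08 / 0.073² ≈ 53.06, so n₀ = 54.
Finite population correction with N = 200: n = n₀ / (1 + (n₀−1)/N) = 54 / (1 + 53/200) = 54 / 1.2650 ≈ 42.69.
Rounding up, n = 43.

43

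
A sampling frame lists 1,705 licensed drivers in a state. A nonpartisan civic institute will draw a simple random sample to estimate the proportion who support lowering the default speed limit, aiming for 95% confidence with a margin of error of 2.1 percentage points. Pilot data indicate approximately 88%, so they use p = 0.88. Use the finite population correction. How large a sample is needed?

598

For 95% confidence, z = 1.960.
Unadjusted: n₀ = 1.960² × 0.88 × 0.12 / 0.021² ≈ 919.89, so n₀ = 920.
Finite population correction with N = 1,705: n = n₀ / (1 + (n₀−1)/N) = 920 / (1 + 919/1705) = 920 / 1.5390 ≈ 597.79.
Rounding up, n = 598.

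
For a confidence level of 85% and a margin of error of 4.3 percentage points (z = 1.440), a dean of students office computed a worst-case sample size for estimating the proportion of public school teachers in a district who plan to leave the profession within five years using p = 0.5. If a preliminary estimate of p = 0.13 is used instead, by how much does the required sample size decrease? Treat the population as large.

154

Conservative (p = 0.5): n = 1.440² × 0.25 / 0.043² ≈ 280.37 → 281.
Using p = 0.13: p(1−p) = 0.1131, so n = 1.440² × 0.1131 / 0.043² ≈ 126.84 → 127.
Reduction: 281 − 127 = 154.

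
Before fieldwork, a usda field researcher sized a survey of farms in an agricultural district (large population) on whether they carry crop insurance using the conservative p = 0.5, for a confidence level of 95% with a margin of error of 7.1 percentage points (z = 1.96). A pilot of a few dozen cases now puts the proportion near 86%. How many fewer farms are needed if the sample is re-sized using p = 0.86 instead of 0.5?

99

Conservative (p = 0.5): n = 1.96² × 0.25 / 0.071² ≈ 190.52 → 191.
Using p = 0.86: p(1−p) = 0.1204, so n = 1.96² × 0.1204 / 0.071² ≈ 91.75 → 92.
Reduction: 191 − 92 = 99.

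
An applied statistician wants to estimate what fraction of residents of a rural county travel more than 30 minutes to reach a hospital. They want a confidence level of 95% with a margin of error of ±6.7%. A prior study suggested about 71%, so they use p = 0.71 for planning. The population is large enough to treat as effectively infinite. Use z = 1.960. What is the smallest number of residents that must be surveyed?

177

With p = 0.71, p(1−p) = 0.2059.
n = z²·p(1−p)/E² = 1.960² × 0.2059 / 0.067² = 3.8416 × 0.2059 / 0.004489 ≈ 176.21.
Rounding up gives n = 177.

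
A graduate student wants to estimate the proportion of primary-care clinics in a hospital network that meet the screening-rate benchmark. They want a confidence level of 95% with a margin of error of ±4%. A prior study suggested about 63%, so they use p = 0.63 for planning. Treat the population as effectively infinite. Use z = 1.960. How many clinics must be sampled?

With p = 0.63, p(1−p) = 0.2331.
n = z²·p(1−p)/E² = 1.960² × 0.2331 / 0.040² = 3.8416 × 0.2331 / 0.001600 ≈ 559.67.
Rounding up gives n = 560.

560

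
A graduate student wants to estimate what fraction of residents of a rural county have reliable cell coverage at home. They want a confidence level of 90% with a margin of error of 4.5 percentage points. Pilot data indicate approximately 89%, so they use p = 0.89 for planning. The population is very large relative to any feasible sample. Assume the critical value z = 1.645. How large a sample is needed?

With p = 0.89, p(1−p) = 0.0979.
n = z²·p(1−p)/E² = 1.645² × 0.0979 / 0.045² = 2.7060 × 0.0979 / 0.002025 ≈ 130.82.
Rounding up gives n = 131.

131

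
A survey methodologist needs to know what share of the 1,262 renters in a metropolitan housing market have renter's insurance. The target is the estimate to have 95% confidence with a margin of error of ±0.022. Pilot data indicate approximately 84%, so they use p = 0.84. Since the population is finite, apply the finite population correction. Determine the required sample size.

For 95% confidence, z = 1.960.
Unadjusted: n₀ = 1.960² × 0.84 × 0.16 / 0.022² ≈ 1066.76, so n₀ = 1067.
Finite population correction with N = 1,262: n = n₀ / (1 + (n₀−1)/N) = 1067 / (1 + 1066/1262) = 1067 / 1.8447 ≈ 578.42.
Rounding up, n = 579.

579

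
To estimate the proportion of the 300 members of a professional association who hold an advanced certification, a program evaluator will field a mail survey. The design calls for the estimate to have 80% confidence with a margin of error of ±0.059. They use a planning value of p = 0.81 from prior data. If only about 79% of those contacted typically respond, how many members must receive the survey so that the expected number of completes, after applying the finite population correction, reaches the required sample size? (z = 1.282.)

75

Completed interviews needed (unadjusted): n₀ = 1.282² × 0.1539 / 0.059² ≈ 72.66 → 73.
FPC for N = 300: n = 73 / (1 + 72/300) = 73 / 1.2400 ≈ 58.87 → 59.
At a 79% response rate, contacts needed = 59 / 0.79 ≈ 74.68 → 75.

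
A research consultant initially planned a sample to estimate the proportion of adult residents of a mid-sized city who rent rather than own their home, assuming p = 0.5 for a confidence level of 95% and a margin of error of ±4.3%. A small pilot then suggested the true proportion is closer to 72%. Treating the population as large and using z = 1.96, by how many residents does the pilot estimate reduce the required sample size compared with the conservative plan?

Conservative (p = 0.5): n = 1.96² × 0.25 / 0.043² ≈ 519.42 → 520.
Using p = 0.72: p(1−p) = 0.2016, so n = 1.96² × 0.2016 / 0.043² ≈ 418.86 → 419.
Reduction: 520 − 419 = 101.

101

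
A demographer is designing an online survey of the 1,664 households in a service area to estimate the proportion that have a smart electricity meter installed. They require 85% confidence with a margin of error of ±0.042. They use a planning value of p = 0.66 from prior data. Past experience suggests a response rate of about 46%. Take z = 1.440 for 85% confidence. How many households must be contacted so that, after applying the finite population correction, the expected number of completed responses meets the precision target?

Completed interviews needed (unadjusted): n₀ = 1.440² × 0.2244 / 0.042² ≈ 263.78 → 264.
FPC for N = 1,664: n = 264 / (1 + 263/1664) = 264 / 1.1581 ≈ 227.97 → 228.
At a 46% response rate, contacts needed = 228 / 0.46 ≈ 495.65 → 496.

496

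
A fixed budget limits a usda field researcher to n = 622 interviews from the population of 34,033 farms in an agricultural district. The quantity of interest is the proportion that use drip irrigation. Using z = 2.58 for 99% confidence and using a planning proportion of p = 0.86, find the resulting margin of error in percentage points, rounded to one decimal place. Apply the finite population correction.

3.6

Finite-population factor: (N−n)/(N−1) = (34033−622)/(34033−1) = 0.9818.
SE(p̂) = √[p(1−p)/n · (N−n)/(N−1)] = √[0.1204/622 × 0.9818] = 0.01379.
E = z × SE = 2.58 × 0.01379 = 0.03557 ≈ 3.6 percentage points.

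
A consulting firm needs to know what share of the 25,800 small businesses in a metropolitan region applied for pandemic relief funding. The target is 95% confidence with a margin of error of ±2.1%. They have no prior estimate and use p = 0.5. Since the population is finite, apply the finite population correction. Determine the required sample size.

2009

For 95% confidence, z = 1.960.
Unadjusted: n₀ = 1.960² × 0.50 × 0.50 / 0.021² ≈ 2177.78, so n₀ = 2178.
Finite population correction with N = 25,800: n = n₀ / (1 + (n₀−1)/N) = 2178 / (1 + 2177/25800) = 2178 / 1.0844 ≈ 2008.52.
Rounding up, n = 2009.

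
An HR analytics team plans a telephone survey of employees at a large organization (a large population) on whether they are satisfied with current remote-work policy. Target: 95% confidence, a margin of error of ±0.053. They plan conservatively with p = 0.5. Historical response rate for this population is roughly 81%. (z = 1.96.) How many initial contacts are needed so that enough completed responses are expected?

423

Completed interviews needed: n₀ = 1.96² × 0.2500 / 0.053² ≈ 341.90 → 342.
At an 81% response rate, contacts needed = 342 / 0.81 ≈ 422.22 → 423.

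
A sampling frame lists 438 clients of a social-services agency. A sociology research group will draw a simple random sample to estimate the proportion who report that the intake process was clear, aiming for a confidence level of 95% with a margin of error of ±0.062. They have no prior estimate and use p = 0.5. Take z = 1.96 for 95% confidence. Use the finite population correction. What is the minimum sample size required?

Unadjusted: n₀ = 1.96² × 0.50 × 0.50 / 0.062² ≈ 249.84, so n₀ = 250.
Finite population correction with N = 438: n = n₀ / (1 + (n₀−1)/N) = 250 / (1 + 249/438) = 250 / 1.5685 ≈ 159.39.
Rounding up, n = 160.

160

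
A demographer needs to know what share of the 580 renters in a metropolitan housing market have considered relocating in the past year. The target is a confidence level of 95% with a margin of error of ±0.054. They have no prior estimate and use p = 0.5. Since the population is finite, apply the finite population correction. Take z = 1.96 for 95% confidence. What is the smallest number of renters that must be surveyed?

211

Unadjusted: n₀ = 1.96² × 0.50 × 0.50 / 0.054² ≈ 329.36, so n₀ = 330.
Finite population correction with N = 580: n = n₀ / (1 + (n₀−1)/N) = 330 / (1 + 329/580) = 330 / 1.5672 ≈ 210.56.
Rounding up, n = 211.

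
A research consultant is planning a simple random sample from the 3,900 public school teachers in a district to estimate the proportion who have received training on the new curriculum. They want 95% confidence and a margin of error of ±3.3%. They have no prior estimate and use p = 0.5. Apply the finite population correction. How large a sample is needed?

For 95% confidence, z = 1.960.
Unadjusted: n₀ = 1.960² × 0.50 × 0.50 / 0.033² ≈ 881.91, so n₀ = 882.
Finite population correction with N = 3,900: n = n₀ / (1 + (n₀−1)/N) = 882 / (1 + 881/3900) = 882 / 1.2259 ≈ 719.47.
Rounding up, n = 720.

720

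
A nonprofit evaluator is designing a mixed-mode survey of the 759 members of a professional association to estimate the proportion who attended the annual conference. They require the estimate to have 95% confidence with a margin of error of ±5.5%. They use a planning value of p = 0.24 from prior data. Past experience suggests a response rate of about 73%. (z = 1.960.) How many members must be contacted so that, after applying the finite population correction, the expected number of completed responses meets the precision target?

244

Completed interviews needed (unadjusted): n₀ = 1.960² × 0.1824 / 0.055² ≈ 231.64 → 232.
FPC for N = 759: n = 232 / (1 + 231/759) = 232 / 1.3043 ≈ 177.87 → 178.
At a 73% response rate, contacts needed = 178 / 0.73 ≈ 243.84 → 244.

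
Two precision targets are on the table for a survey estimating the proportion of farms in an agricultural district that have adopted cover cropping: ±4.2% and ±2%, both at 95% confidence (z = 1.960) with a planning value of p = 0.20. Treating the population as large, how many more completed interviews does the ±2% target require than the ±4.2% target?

At ±4.2%: n = 1.960² × 0.1600 / 0.042² ≈ 348.44 → 349.
At ±2%: n = 1.960² × 0.1600 / 0.020² ≈ 1536.64 → 1537.
Additional respondents: 1537 − 349 = 1188.

1188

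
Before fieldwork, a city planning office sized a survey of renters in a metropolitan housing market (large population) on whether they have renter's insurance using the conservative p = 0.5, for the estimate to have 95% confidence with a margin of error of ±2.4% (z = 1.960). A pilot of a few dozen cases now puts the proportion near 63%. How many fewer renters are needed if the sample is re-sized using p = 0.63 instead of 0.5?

113

Conservative (p = 0.5): n = 1.960² × 0.25 / 0.024² ≈ 1667.36 → 1668.
Using p = 0.63: p(1−p) = 0.2331, so n = 1.960² × 0.2331 / 0.024² ≈ 1554.65 → 1555.
Reduction: 1668 − 1555 = 113.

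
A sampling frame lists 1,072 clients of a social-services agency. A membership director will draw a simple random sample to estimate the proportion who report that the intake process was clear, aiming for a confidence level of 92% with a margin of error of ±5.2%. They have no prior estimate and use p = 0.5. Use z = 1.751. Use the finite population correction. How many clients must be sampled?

Unadjusted: n₀ = 1.751² × 0.50 × 0.50 / 0.052² ≈ 283.47, so n₀ = 284.
Finite population correction with N = 1,072: n = n₀ / (1 + (n₀−1)/N) = 284 / (1 + 283/1072) = 284 / 1.2640 ≈ 224.68.
Rounding up, n = 225.

225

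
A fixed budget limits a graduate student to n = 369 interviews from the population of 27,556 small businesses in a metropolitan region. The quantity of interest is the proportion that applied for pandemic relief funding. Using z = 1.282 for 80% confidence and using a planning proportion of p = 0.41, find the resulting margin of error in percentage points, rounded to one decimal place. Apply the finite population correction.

Finite-population factor: (N−n)/(N−1) = (27556−369)/(27556−1) = 0.9866.
SE(p̂) = √[p(1−p)/n · (N−n)/(N−1)] = √[0.2419/369 × 0.9866] = 0.02543.
E = z × SE = 1.282 × 0.02543 = 0.03260 ≈ 3.3 percentage points.

3.3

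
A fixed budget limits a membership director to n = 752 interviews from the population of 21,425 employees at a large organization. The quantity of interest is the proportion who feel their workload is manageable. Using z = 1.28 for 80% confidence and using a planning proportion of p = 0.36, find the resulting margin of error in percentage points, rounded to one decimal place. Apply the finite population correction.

Finite-population factor: (N−n)/(N−1) = (21425−752)/(21425−1) = 0.9649.
SE(p̂) = √[p(1−p)/n · (N−n)/(N−1)] = √[0.2304/752 × 0.9649] = 0.01719.
E = z × SE = 1.28 × 0.01719 = 0.02201 ≈ 2.2 percentage points.

2.2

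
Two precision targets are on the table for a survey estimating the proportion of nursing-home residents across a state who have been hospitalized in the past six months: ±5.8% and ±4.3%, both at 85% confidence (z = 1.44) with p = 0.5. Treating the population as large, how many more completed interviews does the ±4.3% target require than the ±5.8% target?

At ±5.8%: n = 1.44² × 0.2500 / 0.058² ≈ 154.10 → 155.
At ±4.3%: n = 1.44² × 0.2500 / 0.043² ≈ 280.37 → 281.
Additional respondents: 281 − 155 = 126.

126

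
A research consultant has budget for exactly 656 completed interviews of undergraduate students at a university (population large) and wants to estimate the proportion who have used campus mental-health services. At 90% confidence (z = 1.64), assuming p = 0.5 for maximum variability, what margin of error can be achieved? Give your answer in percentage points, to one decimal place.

3.2

SE(p̂) = √[p(1−p)/n] = √[0.2500/656] = 0.01952.
E = z × SE = 1.64 × 0.01952 = 0.03202, or 3.2 percentage points.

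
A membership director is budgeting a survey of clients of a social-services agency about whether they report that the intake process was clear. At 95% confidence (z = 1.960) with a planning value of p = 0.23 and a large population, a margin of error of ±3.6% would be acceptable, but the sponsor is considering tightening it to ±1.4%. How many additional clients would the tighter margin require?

At ±3.6%: n = 1.960² × 0.1771 / 0.036² ≈ 524.96 → 525.
At ±1.4%: n = 1.960² × 0.1771 / 0.014² ≈ 3471.16 → 3472.
Additional respondents: 3472 − 525 = 2947.

2947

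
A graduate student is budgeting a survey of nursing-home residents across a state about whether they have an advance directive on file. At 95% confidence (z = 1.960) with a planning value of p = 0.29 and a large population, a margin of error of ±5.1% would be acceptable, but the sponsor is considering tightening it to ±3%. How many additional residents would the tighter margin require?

At ±5.1%: n = 1.960² × 0.2059 / 0.051² ≈ 304.11 → 305.
At ±3%: n = 1.960² × 0.2059 / 0.030² ≈ 878.87 → 879.
Additional respondents: 879 − 305 = 574.

574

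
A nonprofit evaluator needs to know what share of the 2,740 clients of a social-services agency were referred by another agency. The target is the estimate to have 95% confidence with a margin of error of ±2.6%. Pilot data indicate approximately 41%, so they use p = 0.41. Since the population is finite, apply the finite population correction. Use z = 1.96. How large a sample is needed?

Unadjusted: n₀ = 1.96² × 0.41 × 0.59 / 0.026² ≈ 1374.68, so n₀ = 1375.
Finite population correction with N = 2,740: n = n₀ / (1 + (n₀−1)/N) = 1375 / (1 + 1374/2740) = 1375 / 1.5015 ≈ 915.78.
Rounding up, n = 916.

916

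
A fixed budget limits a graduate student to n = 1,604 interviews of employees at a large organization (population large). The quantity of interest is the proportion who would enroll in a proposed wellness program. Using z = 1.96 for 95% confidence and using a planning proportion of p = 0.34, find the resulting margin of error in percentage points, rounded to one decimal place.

SE(p̂) = √[p(1−p)/n] = √[0.2244/1604] = 0.01183.
E = z × SE = 1.96 × 0.01183 = 0.02318, or 2.3 percentage points.

2.3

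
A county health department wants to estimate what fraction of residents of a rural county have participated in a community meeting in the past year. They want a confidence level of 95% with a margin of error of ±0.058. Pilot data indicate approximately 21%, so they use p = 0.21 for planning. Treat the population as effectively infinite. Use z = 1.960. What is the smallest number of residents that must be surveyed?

190

With p = 0.21, p(1−p) = 0.1659.
n = z²·p(1−p)/E² = 1.960² × 0.1659 / 0.058² = 3.8416 × 0.1659 / 0.003364 ≈ 189.45.
Rounding up gives n = 190.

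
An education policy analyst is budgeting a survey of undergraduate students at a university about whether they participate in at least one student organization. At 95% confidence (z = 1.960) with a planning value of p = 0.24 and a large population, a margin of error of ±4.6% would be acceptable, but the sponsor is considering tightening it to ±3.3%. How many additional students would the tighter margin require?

312

At ±4.6%: n = 1.960² × 0.1824 / 0.046² ≈ 331.15 → 332.
At ±3.3%: n = 1.960² × 0.1824 / 0.033² ≈ 643.44 → 644.
Additional respondents: 644 − 332 = 312.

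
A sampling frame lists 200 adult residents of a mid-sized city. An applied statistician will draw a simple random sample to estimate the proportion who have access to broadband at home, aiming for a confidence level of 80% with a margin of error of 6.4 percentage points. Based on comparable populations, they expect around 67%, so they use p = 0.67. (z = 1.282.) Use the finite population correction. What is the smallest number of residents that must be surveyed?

Unadjusted: n₀ = 1.282² × 0.67 × 0.33 / 0.064² ≈ 88.72, so n₀ = 89.
Finite population correction with N = 200: n = n₀ / (1 + (n₀−1)/N) = 89 / (1 + 88/200) = 89 / 1.4400 ≈ 61.81.
Rounding up, n = 62.

62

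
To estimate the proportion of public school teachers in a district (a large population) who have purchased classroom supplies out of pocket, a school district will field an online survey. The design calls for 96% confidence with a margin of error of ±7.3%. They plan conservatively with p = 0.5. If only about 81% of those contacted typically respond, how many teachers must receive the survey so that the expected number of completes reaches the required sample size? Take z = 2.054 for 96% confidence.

245

Completed interviews needed: n₀ = 2.054² × 0.2500 / 0.073² ≈ 197.92 → 198.
At an 81% response rate, contacts needed = 198 / 0.81 ≈ 244.44 → 245.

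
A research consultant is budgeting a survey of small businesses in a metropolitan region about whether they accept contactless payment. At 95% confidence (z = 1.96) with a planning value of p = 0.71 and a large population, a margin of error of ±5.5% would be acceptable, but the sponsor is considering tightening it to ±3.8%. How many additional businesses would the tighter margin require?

At ±5.5%: n = 1.96² × 0.2059 / 0.055² ≈ 261.48 → 262.
At ±3.8%: n = 1.96² × 0.2059 / 0.038² ≈ 547.77 → 548.
Additional respondents: 548 − 262 = 286.

286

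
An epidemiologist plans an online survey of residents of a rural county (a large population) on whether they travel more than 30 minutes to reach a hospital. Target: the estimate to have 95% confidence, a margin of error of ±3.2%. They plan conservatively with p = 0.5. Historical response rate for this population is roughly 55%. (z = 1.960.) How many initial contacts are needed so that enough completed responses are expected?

1706

Completed interviews needed: n₀ = 1.960² × 0.2500 / 0.032² ≈ 937.89 → 938.
At a 55% response rate, contacts needed = 938 / 0.55 ≈ 1705.45 → 1706.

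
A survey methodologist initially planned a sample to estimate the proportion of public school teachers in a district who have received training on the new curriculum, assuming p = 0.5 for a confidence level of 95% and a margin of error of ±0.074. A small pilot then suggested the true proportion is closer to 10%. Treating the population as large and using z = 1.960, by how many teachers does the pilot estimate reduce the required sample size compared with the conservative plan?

112

Conservative (p = 0.5): n = 1.960² × 0.25 / 0.074² ≈ 175.38 → 176.
Using p = 0.10: p(1−p) = 0.0900, so n = 1.960² × 0.0900 / 0.074² ≈ 63.14 → 64.
Reduction: 176 − 64 = 112.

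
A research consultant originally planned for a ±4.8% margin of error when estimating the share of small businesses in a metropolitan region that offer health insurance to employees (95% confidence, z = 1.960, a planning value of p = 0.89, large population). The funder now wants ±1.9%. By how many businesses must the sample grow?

At ±4.8%: n = 1.960² × 0.0979 / 0.048² ≈ 163.23 → 164.
At ±1.9%: n = 1.960² × 0.0979 / 0.019² ≈ 1041.81 → 1042.
Additional respondents: 1042 − 164 = 878.

878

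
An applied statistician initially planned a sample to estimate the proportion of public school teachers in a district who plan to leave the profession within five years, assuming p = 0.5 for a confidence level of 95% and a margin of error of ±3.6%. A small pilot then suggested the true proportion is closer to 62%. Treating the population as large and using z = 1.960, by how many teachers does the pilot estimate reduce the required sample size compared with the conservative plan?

43

Conservative (p = 0.5): n = 1.960² × 0.25 / 0.036² ≈ 741.05 → 742.
Using p = 0.62: p(1−p) = 0.2356, so n = 1.960² × 0.2356 / 0.036² ≈ 698.36 → 699.
Reduction: 742 − 699 = 43.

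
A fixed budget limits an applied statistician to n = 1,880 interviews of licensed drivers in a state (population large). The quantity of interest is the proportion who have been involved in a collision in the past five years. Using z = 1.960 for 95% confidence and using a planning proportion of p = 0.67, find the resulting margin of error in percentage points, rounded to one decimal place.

2.1

SE(p̂) = √[p(1−p)/n] = √[0.2211/1880] = 0.01084.
E = z × SE = 1.960 × 0.01084 = 0.02126, or 2.1 percentage points.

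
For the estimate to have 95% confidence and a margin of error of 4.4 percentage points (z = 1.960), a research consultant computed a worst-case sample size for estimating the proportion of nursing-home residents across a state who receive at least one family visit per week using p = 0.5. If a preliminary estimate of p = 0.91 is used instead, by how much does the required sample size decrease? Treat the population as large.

334

Conservative (p = 0.5): n = 1.960² × 0.25 / 0.044² ≈ 496.07 → 497.
Using p = 0.91: p(1−p) = 0.0819, so n = 1.960² × 0.0819 / 0.044² ≈ 162.51 → 163.
Reduction: 497 − 163 = 334.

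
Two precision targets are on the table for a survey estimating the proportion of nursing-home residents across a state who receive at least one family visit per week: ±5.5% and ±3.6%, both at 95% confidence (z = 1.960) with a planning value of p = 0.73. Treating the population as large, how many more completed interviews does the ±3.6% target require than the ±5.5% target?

At ±5.5%: n = 1.960² × 0.1971 / 0.055² ≈ 250.31 → 251.
At ±3.6%: n = 1.960² × 0.1971 / 0.036² ≈ 584.24 → 585.
Additional respondents: 585 − 251 = 334.

334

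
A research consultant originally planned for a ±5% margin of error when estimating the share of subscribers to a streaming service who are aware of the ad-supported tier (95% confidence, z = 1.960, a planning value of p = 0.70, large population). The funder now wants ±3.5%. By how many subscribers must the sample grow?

At ±5%: n = 1.960² × 0.2100 / 0.050² ≈ 322.69 → 323.
At ±3.5%: n = 1.960² × 0.2100 / 0.035² ≈ 658.56 → 659.
Additional respondents: 659 − 323 = 336.

336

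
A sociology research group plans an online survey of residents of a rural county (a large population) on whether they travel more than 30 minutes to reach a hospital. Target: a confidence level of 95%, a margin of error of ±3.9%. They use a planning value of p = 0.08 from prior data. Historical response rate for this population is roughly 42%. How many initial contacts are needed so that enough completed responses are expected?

For 95% confidence, z = 1.960.
Completed interviews needed: n₀ = 1.960² × 0.0736 / 0.039² ≈ 185.89 → 186.
At a 42% response rate, contacts needed = 186 / 0.42 ≈ 442.86 → 443.

443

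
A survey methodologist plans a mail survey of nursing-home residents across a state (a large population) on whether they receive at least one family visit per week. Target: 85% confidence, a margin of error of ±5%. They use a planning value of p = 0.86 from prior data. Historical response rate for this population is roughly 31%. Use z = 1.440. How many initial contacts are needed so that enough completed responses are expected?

Completed interviews needed: n₀ = 1.440² × 0.1204 / 0.050² ≈ 99.86 → 100.
At a 31% response rate, contacts needed = 100 / 0.31 ≈ 322.58 → 323.

323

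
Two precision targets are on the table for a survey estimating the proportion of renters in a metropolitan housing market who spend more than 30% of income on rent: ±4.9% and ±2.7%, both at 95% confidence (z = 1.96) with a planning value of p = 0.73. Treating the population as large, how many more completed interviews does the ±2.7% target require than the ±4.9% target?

At ±4.9%: n = 1.96² × 0.1971 / 0.049² ≈ 315.36 → 316.
At ±2.7%: n = 1.96² × 0.1971 / 0.027² ≈ 1038.65 → 1039.
Additional respondents: 1039 − 316 = 723.

723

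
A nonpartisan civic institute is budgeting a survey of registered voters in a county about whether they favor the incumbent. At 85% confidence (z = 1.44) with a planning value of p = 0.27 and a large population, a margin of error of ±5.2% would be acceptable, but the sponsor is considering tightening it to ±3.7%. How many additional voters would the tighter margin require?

At ±5.2%: n = 1.44² × 0.1971 / 0.052² ≈ 151.15 → 152.
At ±3.7%: n = 1.44² × 0.1971 / 0.037² ≈ 298.54 → 299.
Additional respondents: 299 − 152 = 147.

147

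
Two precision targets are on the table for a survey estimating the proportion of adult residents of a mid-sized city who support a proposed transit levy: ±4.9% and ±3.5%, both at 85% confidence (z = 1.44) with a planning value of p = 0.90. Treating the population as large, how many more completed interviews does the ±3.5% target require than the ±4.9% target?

75

At ±4.9%: n = 1.44² × 0.0900 / 0.049² ≈ 77.73 → 78.
At ±3.5%: n = 1.44² × 0.0900 / 0.035² ≈ 152.35 → 153.
Additional respondents: 153 − 78 = 75.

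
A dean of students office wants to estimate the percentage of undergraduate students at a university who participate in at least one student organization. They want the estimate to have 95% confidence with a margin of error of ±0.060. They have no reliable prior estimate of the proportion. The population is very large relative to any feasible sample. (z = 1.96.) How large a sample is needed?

267

With no prior estimate, use p = 0.5, giving p(1−p) = 0.25.
n = z²·p(1−p)/E² = 1.96² × 0.2500 / 0.060² = 3.8416 × 0.2500 / 0.003600 ≈ 266.78.
Rounding up gives n = 267.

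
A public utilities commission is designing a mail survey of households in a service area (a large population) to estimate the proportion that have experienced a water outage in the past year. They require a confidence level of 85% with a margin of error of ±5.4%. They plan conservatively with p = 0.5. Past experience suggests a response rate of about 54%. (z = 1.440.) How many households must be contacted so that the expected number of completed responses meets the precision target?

330

Completed interviews needed: n₀ = 1.440² × 0.2500 / 0.054² ≈ 177.78 → 178.
At a 54% response rate, contacts needed = 178 / 0.54 ≈ 329.63 → 330.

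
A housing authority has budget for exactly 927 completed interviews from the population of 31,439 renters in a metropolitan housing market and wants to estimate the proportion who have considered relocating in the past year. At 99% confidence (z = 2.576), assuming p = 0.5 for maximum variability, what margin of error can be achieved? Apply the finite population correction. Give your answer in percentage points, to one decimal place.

4.2

Finite-population factor: (N−n)/(N−1) = (31439−927)/(31439−1) = 0.9705.
SE(p̂) = √[p(1−p)/n · (N−n)/(N−1)] = √[0.2500/927 × 0.9705] = 0.01618.
E = z × SE = 2.576 × 0.01618 = 0.04168 ≈ 4.2 percentage points.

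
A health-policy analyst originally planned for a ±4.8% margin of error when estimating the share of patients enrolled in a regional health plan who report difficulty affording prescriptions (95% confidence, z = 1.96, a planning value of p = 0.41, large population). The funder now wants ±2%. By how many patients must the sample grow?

1920

At ±4.8%: n = 1.96² × 0.2419 / 0.048² ≈ 403.33 → 404.
At ±2%: n = 1.96² × 0.2419 / 0.020² ≈ 2323.21 → 2324.
Additional respondents: 2324 − 404 = 1920.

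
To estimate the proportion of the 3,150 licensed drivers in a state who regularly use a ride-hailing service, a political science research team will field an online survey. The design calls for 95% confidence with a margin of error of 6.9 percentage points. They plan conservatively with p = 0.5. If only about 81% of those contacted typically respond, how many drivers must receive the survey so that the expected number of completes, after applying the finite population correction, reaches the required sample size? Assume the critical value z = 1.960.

Completed interviews needed (unadjusted): n₀ = 1.960² × 0.2500 / 0.069² ≈ 201.72 → 202.
FPC for N = 3,150: n = 202 / (1 + 201/3150) = 202 / 1.0638 ≈ 189.88 → 190.
At an 81% response rate, contacts needed = 190 / 0.81 ≈ 234.57 → 235.

235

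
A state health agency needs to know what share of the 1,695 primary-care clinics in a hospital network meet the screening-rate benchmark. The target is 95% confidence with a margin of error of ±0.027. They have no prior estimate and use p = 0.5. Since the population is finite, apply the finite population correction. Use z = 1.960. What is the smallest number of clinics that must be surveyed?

742

Unadjusted: n₀ = 1.960² × 0.50 × 0.50 / 0.027² ≈ 1317.42, so n₀ = 1318.
Finite population correction with N = 1,695: n = n₀ / (1 + (n₀−1)/N) = 1318 / (1 + 1317/1695) = 1318 / 1.7770 ≈ 741.70.
Rounding up, n = 742.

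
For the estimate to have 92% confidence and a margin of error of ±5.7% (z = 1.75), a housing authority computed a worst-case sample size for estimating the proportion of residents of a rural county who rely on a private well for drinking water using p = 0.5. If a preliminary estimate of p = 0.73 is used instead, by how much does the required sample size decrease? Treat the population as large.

Conservative (p = 0.5): n = 1.75² × 0.25 / 0.057² ≈ 235.65 → 236.
Using p = 0.73: p(1−p) = 0.1971, so n = 1.75² × 0.1971 / 0.057² ≈ 185.79 → 186.
Reduction: 236 − 186 = 50.

50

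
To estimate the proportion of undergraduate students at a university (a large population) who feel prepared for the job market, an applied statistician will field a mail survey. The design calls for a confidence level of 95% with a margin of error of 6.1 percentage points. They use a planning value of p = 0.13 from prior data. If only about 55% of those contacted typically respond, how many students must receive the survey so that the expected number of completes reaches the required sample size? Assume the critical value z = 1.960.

213

Completed interviews needed: n₀ = 1.960² × 0.1131 / 0.061² ≈ 116.77 → 117.
At a 55% response rate, contacts needed = 117 / 0.55 ≈ 212.73 → 213.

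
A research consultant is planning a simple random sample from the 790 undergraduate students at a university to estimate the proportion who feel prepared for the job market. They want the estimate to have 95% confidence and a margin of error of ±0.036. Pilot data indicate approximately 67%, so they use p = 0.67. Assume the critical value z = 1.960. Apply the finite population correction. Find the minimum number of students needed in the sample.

359

Unadjusted: n₀ = 1.960² × 0.67 × 0.33 / 0.036² ≈ 655.38, so n₀ = 656.
Finite population correction with N = 790: n = n₀ / (1 + (n₀−1)/N) = 656 / (1 + 655/790) = 656 / 1.8291 ≈ 358.64.
Rounding up, n = 359.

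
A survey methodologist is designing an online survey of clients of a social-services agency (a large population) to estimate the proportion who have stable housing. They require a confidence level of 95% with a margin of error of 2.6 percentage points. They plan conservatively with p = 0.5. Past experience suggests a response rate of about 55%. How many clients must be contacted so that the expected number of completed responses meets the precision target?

For 95% confidence, z = 1.960.
Completed interviews needed: n₀ = 1.960² × 0.2500 / 0.026² ≈ 1420.71 → 1421.
At a 55% response rate, contacts needed = 1421 / 0.55 ≈ 2583.64 → 2584.

2584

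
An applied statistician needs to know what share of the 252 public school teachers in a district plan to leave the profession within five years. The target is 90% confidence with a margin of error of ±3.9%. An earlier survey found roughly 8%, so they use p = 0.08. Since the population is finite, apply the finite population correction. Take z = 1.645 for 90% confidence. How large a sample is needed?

Unadjusted: n₀ = 1.645² × 0.08 × 0.92 / 0.039² ≈ 130.94, so n₀ = 131.
Finite population correction with N = 252: n = n₀ / (1 + (n₀−1)/N) = 131 / (1 + 130/252) = 131 / 1.5159 ≈ 86.42.
Rounding up, n = 87.

87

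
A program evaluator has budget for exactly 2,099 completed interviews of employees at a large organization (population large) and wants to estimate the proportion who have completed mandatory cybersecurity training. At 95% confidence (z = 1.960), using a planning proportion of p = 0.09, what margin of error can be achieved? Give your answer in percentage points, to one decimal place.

SE(p̂) = √[p(1−p)/n] = √[0.0819/2099] = 0.00625.
E = z × SE = 1.960 × 0.00625 = 0.01224, or 1.2 percentage points.

1.2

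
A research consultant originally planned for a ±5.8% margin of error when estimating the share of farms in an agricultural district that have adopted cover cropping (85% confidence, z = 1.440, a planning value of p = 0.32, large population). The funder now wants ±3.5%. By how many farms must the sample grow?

At ±5.8%: n = 1.440² × 0.2176 / 0.058² ≈ 134.13 → 135.
At ±3.5%: n = 1.440² × 0.2176 / 0.035² ≈ 368.34 → 369.
Additional respondents: 369 − 135 = 234.

234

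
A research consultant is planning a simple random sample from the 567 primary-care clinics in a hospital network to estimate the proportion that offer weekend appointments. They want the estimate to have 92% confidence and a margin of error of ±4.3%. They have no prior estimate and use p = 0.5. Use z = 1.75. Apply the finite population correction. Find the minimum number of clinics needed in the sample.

240

Unadjusted: n₀ = 1.75² × 0.50 × 0.50 / 0.043² ≈ 414.08, so n₀ = 415.
Finite population correction with N = 567: n = n₀ / (1 + (n₀−1)/N) = 415 / (1 + 414/567) = 415 / 1.7302 ≈ 239.86.
Rounding up, n = 240.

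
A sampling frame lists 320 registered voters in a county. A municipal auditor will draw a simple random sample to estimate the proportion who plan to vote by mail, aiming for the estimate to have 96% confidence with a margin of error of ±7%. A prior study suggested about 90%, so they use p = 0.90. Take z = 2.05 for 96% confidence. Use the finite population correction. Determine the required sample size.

63

Unadjusted: n₀ = 2.05² × 0.90 × 0.10 / 0.070² ≈ 77.19, so n₀ = 78.
Finite population correction with N = 320: n = n₀ / (1 + (n₀−1)/N) = 78 / (1 + 77/320) = 78 / 1.2406 ≈ 62.87.
Rounding up, n = 63.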